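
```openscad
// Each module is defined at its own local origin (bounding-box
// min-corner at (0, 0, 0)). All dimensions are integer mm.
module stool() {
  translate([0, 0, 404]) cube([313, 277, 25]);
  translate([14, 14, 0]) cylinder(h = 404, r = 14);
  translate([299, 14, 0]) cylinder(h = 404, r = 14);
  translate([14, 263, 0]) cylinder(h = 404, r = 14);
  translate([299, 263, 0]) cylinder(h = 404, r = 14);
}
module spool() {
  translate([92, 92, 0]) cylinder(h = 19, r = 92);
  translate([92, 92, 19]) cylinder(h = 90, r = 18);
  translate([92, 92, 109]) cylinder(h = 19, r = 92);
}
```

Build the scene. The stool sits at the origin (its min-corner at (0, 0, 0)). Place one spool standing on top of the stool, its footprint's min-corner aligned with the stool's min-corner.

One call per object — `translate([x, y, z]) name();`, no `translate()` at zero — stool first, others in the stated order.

stool();
translate([0, 0, 429]) spool();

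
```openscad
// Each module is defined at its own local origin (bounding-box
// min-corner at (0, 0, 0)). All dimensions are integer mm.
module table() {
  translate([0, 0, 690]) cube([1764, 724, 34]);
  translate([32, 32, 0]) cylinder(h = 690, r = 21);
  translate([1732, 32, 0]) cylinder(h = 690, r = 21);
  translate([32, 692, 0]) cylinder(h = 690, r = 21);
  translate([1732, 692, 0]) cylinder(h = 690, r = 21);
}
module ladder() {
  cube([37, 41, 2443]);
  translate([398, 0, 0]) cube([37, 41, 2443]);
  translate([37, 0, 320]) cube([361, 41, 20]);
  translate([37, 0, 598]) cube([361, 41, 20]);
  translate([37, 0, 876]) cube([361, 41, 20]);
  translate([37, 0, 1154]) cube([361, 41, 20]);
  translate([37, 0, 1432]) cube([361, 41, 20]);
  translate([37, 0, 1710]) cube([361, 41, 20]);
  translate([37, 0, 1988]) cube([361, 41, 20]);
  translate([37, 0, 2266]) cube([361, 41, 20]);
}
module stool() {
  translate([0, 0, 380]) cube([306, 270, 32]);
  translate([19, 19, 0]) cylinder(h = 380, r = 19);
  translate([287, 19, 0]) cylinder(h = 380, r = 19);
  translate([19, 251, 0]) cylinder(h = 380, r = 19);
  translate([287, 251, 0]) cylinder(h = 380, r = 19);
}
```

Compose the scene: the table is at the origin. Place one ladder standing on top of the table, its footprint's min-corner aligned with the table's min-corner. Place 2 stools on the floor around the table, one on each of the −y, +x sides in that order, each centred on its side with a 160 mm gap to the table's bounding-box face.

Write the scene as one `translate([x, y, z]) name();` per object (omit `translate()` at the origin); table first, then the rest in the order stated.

table();
translate([0, 0, 724]) ladder();
translate([729, -430, 0]) stool();
translate([1924, 227, 0]) stool();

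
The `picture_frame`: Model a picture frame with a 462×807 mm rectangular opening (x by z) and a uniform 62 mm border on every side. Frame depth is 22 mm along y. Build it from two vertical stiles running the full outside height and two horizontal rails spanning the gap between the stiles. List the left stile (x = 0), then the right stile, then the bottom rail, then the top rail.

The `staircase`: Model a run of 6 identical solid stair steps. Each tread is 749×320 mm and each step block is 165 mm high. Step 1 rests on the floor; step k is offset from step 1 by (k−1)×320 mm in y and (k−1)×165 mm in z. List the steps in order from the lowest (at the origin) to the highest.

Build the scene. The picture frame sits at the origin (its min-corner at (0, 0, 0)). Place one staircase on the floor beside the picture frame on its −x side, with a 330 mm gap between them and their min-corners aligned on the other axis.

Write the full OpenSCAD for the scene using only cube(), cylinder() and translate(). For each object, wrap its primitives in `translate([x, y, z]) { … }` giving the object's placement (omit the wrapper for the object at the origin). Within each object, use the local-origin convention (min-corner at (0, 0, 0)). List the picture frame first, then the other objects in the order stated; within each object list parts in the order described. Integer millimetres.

cube([62, 22, 931]);
translate([524, 0, 0]) cube([62, 22, 931]);
translate([62, 0, 0]) cube([462, 22, 62]);
translate([62, 0, 869]) cube([462, 22, 62]);
translate([-1079, 0, 0]) {
  cube([749, 320, 165]);
  translate([0, 320, 165]) cube([749, 320, 165]);
  translate([0, 640, 330]) cube([749, 320, 165]);
  translate([0, 960, 495]) cube([749, 320, 165]);
  translate([0, 1280, 660]) cube([749, 320, 165]);
  translate([0, 1600, 825]) cube([749, 320, 165]);
}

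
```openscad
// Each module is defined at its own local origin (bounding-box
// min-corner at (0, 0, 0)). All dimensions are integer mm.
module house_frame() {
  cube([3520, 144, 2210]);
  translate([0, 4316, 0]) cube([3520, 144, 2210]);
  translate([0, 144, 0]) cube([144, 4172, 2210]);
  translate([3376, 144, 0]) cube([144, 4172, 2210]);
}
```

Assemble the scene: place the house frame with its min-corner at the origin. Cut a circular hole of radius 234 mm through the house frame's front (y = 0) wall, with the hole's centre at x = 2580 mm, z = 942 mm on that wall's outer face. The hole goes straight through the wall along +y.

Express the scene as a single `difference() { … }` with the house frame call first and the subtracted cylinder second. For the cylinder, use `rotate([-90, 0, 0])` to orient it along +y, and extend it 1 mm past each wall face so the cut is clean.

difference() {
  house_frame();
  translate([2580, -1, 942]) rotate([-90, 0, 0]) cylinder(h = 146, r = 234);
}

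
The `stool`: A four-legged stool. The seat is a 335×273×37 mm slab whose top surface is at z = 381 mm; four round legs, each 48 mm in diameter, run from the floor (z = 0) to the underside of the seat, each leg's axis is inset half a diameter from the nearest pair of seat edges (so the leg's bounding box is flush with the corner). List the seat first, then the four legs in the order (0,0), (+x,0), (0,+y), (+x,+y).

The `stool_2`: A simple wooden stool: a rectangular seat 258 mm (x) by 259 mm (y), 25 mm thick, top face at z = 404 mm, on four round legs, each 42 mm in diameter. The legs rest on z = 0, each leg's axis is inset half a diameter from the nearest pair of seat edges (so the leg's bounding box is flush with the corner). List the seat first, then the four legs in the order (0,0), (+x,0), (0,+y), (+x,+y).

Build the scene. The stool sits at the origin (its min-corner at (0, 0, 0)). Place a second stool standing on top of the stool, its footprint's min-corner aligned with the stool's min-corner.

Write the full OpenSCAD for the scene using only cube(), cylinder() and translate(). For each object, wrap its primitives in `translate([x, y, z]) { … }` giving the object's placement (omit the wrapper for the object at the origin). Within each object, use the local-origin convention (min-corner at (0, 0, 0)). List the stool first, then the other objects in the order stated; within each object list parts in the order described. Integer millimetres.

translate([0, 0, 344]) cube([335, 273, 37]);
translate([24, 24, 0]) cylinder(h = 344, r = 24);
translate([311, 24, 0]) cylinder(h = 344, r = 24);
translate([24, 249, 0]) cylinder(h = 344, r = 24);
translate([311, 249, 0]) cylinder(h = 344, r = 24);
translate([0, 0, 381]) {
  translate([0, 0, 379]) cube([258, 259, 25]);
  translate([21, 21, 0]) cylinder(h = 379, r = 21);
  translate([237, 21, 0]) cylinder(h = 379, r = 21);
  translate([21, 238, 0]) cylinder(h = 379, r = 21);
  translate([237, 238, 0]) cylinder(h = 379, r = 21);
}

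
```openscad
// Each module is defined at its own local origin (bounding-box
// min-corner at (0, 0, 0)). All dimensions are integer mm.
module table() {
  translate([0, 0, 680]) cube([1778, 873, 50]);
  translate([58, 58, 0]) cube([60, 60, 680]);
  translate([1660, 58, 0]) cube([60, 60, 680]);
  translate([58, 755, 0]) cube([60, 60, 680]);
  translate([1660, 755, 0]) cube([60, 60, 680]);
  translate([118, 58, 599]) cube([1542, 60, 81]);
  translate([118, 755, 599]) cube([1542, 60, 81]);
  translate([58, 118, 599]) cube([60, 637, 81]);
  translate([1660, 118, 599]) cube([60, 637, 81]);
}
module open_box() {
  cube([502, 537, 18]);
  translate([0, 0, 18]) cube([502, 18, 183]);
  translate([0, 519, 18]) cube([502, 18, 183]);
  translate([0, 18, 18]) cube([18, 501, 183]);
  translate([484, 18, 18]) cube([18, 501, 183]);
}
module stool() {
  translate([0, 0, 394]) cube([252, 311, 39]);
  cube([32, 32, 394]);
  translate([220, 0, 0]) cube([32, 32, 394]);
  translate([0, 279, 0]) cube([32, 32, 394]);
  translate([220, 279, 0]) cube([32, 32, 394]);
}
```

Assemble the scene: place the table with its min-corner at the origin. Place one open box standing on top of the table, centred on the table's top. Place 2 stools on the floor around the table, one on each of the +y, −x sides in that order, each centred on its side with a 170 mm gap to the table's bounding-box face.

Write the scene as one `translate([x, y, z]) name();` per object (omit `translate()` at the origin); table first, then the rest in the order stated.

table();
translate([638, 168, 730]) open_box();
translate([763, 1043, 0]) stool();
translate([-422, 281, 0]) stool();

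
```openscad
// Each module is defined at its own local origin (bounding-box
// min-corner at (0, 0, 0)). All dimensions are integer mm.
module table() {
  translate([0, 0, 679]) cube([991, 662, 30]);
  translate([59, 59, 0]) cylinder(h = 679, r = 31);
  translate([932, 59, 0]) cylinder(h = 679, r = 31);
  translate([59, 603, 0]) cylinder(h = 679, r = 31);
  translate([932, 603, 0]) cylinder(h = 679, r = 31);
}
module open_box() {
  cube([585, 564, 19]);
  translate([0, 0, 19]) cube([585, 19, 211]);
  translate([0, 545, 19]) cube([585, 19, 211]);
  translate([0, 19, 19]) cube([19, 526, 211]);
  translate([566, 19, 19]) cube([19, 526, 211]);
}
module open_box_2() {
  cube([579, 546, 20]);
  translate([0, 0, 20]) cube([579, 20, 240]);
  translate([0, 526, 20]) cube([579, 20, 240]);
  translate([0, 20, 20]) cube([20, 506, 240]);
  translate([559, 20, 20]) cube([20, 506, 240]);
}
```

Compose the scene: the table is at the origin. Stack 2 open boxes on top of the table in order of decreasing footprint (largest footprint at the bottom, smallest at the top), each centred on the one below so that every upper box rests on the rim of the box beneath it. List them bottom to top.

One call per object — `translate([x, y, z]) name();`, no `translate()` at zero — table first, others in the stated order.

table();
translate([203, 49, 709]) open_box();
translate([206, 58, 939]) open_box_2();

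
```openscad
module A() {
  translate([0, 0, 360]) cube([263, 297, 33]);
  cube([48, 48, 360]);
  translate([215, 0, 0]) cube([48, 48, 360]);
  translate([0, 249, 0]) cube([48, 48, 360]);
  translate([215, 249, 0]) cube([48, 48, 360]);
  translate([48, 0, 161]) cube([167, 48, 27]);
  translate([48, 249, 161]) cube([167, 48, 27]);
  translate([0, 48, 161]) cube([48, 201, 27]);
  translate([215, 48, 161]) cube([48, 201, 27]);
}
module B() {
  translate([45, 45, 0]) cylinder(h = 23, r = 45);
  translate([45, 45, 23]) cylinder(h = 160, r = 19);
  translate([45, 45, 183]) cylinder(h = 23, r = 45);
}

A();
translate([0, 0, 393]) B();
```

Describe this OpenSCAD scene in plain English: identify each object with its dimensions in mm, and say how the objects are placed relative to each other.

A is a four-legged stool. The seat is 263×297 mm, 33 mm thick, top at z = 393 mm. It stands on four square legs, each 48×48 mm in cross-section, from z = 0 to the seat underside, each flush with a corner of the seat. Four stretchers, 48 mm wide and 27 mm tall, connect adjacent legs with their undersides at z = 161 mm, each running between the inner faces of the legs it joins and aligned with the legs' outer faces on the other axis.

B is a spool: two coaxial disc flanges of radius 45 mm and thickness 23 mm, joined by a core cylinder of radius 19 mm and height 160 mm. The lower flange rests on z = 0 and the three cylinders share a vertical axis.

The spool is on top of the stool.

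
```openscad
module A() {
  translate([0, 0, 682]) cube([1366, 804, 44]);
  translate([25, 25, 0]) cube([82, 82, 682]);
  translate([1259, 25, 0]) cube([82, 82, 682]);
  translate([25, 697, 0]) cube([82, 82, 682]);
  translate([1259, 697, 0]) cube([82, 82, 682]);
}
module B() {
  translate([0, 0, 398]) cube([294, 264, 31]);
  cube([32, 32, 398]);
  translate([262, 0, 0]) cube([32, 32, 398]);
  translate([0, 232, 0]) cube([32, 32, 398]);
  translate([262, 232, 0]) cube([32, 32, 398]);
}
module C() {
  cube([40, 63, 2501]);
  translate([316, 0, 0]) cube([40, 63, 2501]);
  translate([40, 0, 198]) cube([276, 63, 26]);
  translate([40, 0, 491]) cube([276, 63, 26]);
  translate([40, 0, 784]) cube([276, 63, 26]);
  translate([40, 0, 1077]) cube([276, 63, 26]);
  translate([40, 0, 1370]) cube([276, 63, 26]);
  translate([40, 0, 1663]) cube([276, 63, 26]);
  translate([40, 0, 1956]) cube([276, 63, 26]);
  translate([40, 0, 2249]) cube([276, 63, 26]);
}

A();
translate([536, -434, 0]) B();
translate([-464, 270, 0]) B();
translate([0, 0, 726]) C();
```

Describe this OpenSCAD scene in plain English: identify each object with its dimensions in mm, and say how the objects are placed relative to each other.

A is a table with a 1366×804 mm rectangular top, 44 mm thick, top surface at z = 726 mm, supported by four 82×82 mm square legs, each inset 25 mm from the nearest pair of top edges, running from the floor.

B is a four-legged stool. The seat is a 294×264×31 mm slab whose top surface is at z = 429 mm; four square legs, each 32×32 mm in cross-section, run from the floor (z = 0) to the underside of the seat, each flush with a corner of the seat.

C is a wooden ladder with two side rails of 40×63 mm section and 2501 mm height, set 356 mm apart overall. Between them run 8 rectangular rungs (63 mm deep, 26 mm thick), front faces flush with the rails' −y face. The bottom of the first rung is 198 mm above the floor and each subsequent rung is 293 mm higher than the one below.

Two stools sit around the table at the −y, −x sides. The ladder is on top of the table.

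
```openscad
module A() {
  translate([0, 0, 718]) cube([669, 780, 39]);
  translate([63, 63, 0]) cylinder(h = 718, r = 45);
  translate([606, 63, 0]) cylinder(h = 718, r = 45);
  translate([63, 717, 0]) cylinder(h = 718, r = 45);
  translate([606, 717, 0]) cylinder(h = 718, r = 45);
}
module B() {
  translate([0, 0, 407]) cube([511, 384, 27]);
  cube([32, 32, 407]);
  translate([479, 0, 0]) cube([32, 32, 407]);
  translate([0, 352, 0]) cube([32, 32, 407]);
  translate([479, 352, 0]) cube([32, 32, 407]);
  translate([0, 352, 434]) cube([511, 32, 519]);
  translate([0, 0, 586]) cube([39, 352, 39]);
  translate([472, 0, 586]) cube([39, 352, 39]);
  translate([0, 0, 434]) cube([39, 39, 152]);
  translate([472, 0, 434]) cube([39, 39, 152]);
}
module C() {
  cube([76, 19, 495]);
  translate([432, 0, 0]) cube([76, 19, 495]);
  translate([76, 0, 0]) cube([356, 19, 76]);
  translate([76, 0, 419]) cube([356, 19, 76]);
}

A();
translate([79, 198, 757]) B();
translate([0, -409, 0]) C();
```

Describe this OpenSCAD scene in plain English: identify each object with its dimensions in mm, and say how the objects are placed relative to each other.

A is a table: top 669 mm (x) × 780 mm (y), 39 mm thick, upper face at z = 757 mm, on four round legs of 90 mm diameter, each leg's bounding box inset 18 mm from the nearest pair of top edges, running from z = 0 to the bottom of the top.

B is a chair: 511×384 mm seat, 27 mm thick, top at z = 434 mm, on four 32 mm square corner legs flush with the seat edges. A 32 mm thick backrest slab spans the full seat width, extending 519 mm above the seat top, its back face flush with the seat's +y edge. Two armrests of 39×39 mm section run along each side from the seat's front edge to the front of the backrest, top faces 191 mm above the seat top and outer faces flush with the seat's x-edges; a 39×39 mm post under the front of each armrest stands on the seat at the front corner.

C is a picture frame with a 356×343 mm rectangular opening (x by z) and a uniform 76 mm border on every side. Frame depth is 19 mm along y. It is built from two vertical stiles running the full outside height and two horizontal rails spanning the gap between the stiles.

The chair is on top of the table, centred. The picture frame is on the floor beside the table on its −y side.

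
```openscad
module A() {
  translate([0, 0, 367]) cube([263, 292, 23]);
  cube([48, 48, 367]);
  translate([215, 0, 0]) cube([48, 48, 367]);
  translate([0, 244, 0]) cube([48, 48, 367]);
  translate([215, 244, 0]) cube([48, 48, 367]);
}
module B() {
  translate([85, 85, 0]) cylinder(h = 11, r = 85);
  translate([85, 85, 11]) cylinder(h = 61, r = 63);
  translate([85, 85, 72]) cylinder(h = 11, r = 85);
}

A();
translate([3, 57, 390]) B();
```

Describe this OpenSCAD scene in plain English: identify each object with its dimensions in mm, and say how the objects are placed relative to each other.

A is a four-legged stool. The seat is 263×292 mm, 23 mm thick, top at z = 390 mm. It stands on four square legs, each 48×48 mm in cross-section, from z = 0 to the seat underside, each flush with a corner of the seat.

B is a spool: two coaxial disc flanges of radius 85 mm and thickness 11 mm, joined by a core cylinder of radius 63 mm and height 61 mm. The lower flange rests on z = 0 and the three cylinders share a vertical axis.

The spool is on top of the stool.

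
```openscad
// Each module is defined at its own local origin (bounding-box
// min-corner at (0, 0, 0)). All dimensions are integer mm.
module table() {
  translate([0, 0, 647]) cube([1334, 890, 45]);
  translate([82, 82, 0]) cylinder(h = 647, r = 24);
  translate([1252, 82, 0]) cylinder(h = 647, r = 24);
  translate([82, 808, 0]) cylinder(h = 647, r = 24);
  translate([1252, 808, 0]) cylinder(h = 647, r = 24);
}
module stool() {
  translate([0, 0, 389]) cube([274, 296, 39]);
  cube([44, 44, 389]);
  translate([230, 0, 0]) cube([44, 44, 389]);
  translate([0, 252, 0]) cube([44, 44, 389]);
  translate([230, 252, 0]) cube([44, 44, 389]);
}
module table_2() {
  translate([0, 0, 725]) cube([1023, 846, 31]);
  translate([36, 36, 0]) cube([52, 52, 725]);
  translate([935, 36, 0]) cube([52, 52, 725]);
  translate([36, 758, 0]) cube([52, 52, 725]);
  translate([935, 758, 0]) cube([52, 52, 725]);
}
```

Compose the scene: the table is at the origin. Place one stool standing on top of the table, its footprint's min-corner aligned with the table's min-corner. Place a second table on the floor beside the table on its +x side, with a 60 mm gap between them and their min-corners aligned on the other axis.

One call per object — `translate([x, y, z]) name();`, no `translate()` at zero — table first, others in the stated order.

table();
translate([0, 0, 692]) stool();
translate([1394, 0, 0]) table_2();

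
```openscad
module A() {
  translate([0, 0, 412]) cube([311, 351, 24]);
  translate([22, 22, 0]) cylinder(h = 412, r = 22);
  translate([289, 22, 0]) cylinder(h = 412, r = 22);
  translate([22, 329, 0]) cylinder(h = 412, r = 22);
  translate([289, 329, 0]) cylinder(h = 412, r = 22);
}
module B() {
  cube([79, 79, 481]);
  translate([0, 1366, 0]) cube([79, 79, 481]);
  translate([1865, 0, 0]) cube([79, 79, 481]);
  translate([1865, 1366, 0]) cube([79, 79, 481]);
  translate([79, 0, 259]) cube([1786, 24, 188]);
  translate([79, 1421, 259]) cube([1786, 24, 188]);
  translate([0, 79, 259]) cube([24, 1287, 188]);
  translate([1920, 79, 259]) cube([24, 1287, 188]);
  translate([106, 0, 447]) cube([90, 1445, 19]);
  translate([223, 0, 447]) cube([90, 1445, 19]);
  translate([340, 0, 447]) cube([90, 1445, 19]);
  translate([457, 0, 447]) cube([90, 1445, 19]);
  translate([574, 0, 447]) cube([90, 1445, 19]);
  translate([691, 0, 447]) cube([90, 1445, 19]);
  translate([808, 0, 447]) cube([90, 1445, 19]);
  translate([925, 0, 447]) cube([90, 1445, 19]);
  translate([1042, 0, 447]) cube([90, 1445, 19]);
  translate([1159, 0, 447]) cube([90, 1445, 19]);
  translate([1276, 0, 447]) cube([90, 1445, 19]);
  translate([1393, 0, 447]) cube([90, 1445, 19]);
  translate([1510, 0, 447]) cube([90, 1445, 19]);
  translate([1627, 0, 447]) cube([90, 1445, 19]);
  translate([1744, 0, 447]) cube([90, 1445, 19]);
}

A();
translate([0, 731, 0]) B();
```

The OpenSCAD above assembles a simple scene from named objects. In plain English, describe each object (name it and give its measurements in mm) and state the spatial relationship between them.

A is a four-legged stool. The seat is a 311×351×24 mm slab whose top surface is at z = 436 mm; four round legs, each 44 mm in diameter, run from the floor (z = 0) to the underside of the seat, each leg's axis is inset half a diameter from the nearest pair of seat edges (so the leg's bounding box is flush with the corner).

B is a bed frame 1944 mm long (x) by 1445 mm wide (y). Four 79×79 mm corner posts, 481 mm tall, at the corners of the footprint. Four rails of 24 mm thickness and 188 mm height run between adjacent posts with their undersides at z = 259 mm, their outer faces flush with the outside of the frame (the two x-running rails run between the posts' inner faces; the two y-running rails run between the posts' inner faces). 15 slats, each 90 mm wide (x) and 19 mm thick, lie across the top of the two x-running rails, running the full 1445 mm width of the frame in y; the slats are evenly spaced along x between the inner faces of the end posts with equal gaps (rounded down to the nearest mm) at the −x end and between each pair — any rounding remainder accumulates at the +x end.

The bed frame is on the floor beside the stool on its +y side.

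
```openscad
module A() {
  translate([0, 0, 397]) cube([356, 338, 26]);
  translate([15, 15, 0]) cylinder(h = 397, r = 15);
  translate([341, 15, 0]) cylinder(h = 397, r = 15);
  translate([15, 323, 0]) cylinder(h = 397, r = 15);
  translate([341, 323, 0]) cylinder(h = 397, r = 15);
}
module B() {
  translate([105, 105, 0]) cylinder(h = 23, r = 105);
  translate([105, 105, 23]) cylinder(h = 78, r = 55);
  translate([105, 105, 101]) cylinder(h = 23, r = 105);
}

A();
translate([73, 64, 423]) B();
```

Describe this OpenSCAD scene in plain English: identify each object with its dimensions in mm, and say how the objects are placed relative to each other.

A is a four-legged stool. The seat is 356×338 mm, 26 mm thick, top at z = 423 mm. It stands on four round legs, each 30 mm in diameter, from z = 0 to the seat underside, each leg's axis is inset half a diameter from the nearest pair of seat edges (so the leg's bounding box is flush with the corner).

B is a spool: two coaxial disc flanges of radius 105 mm and thickness 23 mm, joined by a core cylinder of radius 55 mm and height 78 mm. The lower flange rests on z = 0 and the three cylinders share a vertical axis.

The spool is on top of the stool, centred.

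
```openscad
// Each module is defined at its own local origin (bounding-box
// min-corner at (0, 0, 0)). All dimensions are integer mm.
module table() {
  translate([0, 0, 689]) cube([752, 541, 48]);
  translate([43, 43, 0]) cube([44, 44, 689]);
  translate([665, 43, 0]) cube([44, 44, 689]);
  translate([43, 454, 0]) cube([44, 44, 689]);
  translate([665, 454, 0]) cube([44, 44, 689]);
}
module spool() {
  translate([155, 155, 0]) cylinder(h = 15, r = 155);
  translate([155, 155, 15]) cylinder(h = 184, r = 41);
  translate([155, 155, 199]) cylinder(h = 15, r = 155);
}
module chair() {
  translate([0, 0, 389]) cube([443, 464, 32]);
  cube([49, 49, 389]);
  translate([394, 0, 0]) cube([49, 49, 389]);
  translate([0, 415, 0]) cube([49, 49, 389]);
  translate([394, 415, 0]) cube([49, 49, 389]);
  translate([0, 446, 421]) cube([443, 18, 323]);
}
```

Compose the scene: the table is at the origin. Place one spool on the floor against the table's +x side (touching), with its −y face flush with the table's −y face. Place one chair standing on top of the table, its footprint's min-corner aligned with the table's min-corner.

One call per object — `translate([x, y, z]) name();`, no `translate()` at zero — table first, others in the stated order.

table();
translate([752, 0, 0]) spool();
translate([0, 0, 737]) chair();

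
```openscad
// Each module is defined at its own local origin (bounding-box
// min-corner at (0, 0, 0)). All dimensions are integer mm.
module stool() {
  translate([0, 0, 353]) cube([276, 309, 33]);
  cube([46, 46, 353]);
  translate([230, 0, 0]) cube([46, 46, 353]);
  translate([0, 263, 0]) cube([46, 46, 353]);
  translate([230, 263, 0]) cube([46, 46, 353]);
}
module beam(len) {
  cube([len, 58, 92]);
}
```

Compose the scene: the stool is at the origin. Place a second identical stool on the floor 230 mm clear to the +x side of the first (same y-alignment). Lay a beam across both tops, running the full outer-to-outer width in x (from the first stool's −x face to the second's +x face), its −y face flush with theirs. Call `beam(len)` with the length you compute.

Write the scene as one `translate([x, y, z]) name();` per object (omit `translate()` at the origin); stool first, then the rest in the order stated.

stool();
translate([506, 0, 0]) stool();
translate([0, 0, 386]) beam(782);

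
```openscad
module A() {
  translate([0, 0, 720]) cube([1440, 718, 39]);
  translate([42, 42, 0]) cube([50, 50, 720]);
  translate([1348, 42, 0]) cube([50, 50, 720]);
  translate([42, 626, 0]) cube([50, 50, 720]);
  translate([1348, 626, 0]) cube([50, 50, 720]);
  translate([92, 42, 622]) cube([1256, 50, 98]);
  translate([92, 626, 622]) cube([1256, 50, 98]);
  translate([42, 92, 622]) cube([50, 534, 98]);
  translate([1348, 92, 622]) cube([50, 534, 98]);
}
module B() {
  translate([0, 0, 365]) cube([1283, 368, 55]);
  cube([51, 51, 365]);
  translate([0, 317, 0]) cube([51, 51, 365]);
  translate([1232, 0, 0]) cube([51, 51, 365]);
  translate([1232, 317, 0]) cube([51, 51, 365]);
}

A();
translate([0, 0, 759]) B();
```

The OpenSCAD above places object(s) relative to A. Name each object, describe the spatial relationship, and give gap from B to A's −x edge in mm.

A is a table. B is a bench. The bench is on top of the table. The gap from the bench to the table's −x edge is 0 mm.

The bench's min-x is at 0; the table's min-x is 0; gap = 0 mm.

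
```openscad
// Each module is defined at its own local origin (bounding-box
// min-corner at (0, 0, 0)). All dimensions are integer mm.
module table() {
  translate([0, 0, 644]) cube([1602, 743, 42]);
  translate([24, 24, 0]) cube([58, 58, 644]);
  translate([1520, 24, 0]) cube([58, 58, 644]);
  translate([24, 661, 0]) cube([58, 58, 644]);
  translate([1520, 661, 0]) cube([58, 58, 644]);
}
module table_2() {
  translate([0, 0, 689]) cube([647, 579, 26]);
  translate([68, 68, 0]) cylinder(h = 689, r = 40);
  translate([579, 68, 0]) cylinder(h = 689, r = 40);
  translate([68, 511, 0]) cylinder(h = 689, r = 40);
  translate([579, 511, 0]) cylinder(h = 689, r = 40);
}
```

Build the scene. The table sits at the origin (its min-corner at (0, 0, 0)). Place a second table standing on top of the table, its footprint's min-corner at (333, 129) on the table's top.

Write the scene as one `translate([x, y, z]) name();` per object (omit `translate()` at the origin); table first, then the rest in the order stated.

table();
translate([333, 129, 686]) table_2();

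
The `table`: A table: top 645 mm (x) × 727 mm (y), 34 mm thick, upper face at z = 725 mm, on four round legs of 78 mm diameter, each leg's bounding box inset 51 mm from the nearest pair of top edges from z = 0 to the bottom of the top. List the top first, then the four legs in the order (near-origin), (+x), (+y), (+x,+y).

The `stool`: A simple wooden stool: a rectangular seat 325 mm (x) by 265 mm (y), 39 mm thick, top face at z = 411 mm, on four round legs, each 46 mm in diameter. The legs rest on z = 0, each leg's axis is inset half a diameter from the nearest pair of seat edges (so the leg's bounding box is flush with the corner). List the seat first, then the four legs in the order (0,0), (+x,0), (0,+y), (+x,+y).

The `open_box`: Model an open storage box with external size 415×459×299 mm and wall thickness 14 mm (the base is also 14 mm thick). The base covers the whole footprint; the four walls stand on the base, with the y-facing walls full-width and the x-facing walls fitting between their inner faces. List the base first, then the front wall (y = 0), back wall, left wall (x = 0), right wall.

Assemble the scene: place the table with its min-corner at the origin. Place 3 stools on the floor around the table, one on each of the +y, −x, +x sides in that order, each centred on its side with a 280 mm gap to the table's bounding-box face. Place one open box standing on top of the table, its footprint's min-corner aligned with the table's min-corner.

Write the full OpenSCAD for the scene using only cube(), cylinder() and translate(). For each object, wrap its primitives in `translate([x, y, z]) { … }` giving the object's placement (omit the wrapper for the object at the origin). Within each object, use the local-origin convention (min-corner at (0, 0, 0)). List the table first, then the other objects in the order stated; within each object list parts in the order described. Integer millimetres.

translate([0, 0, 691]) cube([645, 727, 34]);
translate([90, 90, 0]) cylinder(h = 691, r = 39);
translate([555, 90, 0]) cylinder(h = 691, r = 39);
translate([90, 637, 0]) cylinder(h = 691, r = 39);
translate([555, 637, 0]) cylinder(h = 691, r = 39);
translate([160, 1007, 0]) {
  translate([0, 0, 372]) cube([325, 265, 39]);
  translate([23, 23, 0]) cylinder(h = 372, r = 23);
  translate([302, 23, 0]) cylinder(h = 372, r = 23);
  translate([23, 242, 0]) cylinder(h = 372, r = 23);
  translate([302, 242, 0]) cylinder(h = 372, r = 23);
}
translate([-605, 231, 0]) {
  translate([0, 0, 372]) cube([325, 265, 39]);
  translate([23, 23, 0]) cylinder(h = 372, r = 23);
  translate([302, 23, 0]) cylinder(h = 372, r = 23);
  translate([23, 242, 0]) cylinder(h = 372, r = 23);
  translate([302, 242, 0]) cylinder(h = 372, r = 23);
}
translate([925, 231, 0]) {
  translate([0, 0, 372]) cube([325, 265, 39]);
  translate([23, 23, 0]) cylinder(h = 372, r = 23);
  translate([302, 23, 0]) cylinder(h = 372, r = 23);
  translate([23, 242, 0]) cylinder(h = 372, r = 23);
  translate([302, 242, 0]) cylinder(h = 372, r = 23);
}
translate([0, 0, 725]) {
  cube([415, 459, 14]);
  translate([0, 0, 14]) cube([415, 14, 285]);
  translate([0, 445, 14]) cube([415, 14, 285]);
  translate([0, 14, 14]) cube([14, 431, 285]);
  translate([401, 14, 14]) cube([14, 431, 285]);
}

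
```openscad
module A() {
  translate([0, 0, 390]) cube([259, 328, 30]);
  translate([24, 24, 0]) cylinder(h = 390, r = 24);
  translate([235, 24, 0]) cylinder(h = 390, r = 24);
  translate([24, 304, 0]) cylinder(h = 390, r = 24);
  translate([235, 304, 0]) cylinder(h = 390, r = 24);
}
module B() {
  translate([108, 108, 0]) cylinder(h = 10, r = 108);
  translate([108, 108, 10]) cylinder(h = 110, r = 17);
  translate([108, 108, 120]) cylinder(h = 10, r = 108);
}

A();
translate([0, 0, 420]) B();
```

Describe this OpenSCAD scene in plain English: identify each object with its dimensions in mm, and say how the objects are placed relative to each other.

A is a four-legged stool. The seat is a 259×328×30 mm slab whose top surface is at z = 420 mm; four round legs, each 48 mm in diameter, run from the floor (z = 0) to the underside of the seat, each leg's axis is inset half a diameter from the nearest pair of seat edges (so the leg's bounding box is flush with the corner).

B is a spool: two coaxial disc flanges of radius 108 mm and thickness 10 mm, joined by a core cylinder of radius 17 mm and height 110 mm. The lower flange rests on z = 0 and the three cylinders share a vertical axis.

The spool is on top of the stool.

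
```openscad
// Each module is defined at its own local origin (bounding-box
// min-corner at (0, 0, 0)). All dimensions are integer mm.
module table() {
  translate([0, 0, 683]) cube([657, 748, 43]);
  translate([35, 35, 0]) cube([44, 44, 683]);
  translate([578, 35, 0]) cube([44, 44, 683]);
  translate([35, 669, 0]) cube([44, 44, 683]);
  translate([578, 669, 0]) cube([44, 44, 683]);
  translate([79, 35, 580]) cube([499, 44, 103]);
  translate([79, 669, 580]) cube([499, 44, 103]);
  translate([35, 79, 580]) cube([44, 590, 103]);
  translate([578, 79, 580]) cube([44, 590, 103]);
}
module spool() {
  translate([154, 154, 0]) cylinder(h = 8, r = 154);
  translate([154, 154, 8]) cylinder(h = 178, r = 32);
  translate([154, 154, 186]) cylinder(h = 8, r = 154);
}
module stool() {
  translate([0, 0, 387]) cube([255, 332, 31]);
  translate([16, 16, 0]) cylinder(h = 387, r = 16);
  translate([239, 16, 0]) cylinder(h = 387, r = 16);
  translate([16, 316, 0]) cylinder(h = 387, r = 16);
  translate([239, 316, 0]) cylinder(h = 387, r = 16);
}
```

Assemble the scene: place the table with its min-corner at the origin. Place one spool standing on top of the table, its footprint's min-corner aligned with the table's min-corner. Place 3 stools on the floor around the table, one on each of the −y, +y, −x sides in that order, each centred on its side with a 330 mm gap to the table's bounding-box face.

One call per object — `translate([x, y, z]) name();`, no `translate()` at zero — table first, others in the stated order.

table();
translate([0, 0, 726]) spool();
translate([201, -662, 0]) stool();
translate([201, 1078, 0]) stool();
translate([-585, 208, 0]) stool();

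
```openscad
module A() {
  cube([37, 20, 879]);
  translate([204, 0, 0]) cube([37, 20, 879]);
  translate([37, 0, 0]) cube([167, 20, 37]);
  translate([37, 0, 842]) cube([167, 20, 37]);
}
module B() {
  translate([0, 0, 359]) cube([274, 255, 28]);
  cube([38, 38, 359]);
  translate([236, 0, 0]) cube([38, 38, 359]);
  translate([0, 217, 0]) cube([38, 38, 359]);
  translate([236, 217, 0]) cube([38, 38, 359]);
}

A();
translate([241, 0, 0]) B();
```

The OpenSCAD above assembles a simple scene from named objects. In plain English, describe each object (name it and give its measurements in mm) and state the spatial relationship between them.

A is a picture frame with a 167×805 mm rectangular opening (x by z) and a uniform 37 mm border on every side. Frame depth is 20 mm along y. It is built from two vertical stiles running the full outside height and two horizontal rails spanning the gap between the stiles.

B is a four-legged stool. The seat is 274×255 mm, 28 mm thick, top at z = 387 mm. It stands on four square legs, each 38×38 mm in cross-section, from z = 0 to the seat underside, each flush with a corner of the seat.

The stool is against the picture frame's +x side, with their −y faces flush.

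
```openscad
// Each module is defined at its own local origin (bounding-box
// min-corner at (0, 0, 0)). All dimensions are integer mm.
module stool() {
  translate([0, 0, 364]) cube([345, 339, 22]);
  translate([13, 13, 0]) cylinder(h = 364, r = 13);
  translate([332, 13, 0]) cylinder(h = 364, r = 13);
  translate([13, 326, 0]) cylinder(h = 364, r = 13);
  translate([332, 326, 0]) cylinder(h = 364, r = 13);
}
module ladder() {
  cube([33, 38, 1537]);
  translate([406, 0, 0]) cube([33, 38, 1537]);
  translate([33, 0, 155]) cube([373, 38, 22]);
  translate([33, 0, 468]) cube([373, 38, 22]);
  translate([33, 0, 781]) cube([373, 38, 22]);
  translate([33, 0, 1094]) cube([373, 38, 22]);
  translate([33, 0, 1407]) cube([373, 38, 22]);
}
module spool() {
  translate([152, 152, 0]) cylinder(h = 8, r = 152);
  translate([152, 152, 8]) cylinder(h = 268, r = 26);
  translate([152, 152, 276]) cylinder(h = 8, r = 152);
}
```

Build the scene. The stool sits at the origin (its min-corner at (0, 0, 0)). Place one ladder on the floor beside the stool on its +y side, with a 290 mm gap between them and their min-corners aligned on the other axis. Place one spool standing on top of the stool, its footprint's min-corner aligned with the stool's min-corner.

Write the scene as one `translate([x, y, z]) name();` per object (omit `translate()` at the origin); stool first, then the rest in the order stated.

stool();
translate([0, 629, 0]) ladder();
translate([0, 0, 386]) spool();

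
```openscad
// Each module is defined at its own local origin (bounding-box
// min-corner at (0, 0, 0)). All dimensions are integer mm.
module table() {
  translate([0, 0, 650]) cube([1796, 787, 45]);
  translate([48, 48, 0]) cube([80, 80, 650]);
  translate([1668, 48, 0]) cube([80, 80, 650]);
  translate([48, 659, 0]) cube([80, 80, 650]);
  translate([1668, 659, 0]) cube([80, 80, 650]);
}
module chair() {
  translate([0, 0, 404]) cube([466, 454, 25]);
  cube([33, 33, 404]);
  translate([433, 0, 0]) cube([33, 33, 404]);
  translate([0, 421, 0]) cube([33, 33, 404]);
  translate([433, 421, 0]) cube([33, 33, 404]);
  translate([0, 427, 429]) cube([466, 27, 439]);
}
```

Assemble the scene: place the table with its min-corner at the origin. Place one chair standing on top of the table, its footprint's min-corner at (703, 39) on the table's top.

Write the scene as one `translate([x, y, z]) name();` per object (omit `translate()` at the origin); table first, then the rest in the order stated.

table();
translate([703, 39, 695]) chair();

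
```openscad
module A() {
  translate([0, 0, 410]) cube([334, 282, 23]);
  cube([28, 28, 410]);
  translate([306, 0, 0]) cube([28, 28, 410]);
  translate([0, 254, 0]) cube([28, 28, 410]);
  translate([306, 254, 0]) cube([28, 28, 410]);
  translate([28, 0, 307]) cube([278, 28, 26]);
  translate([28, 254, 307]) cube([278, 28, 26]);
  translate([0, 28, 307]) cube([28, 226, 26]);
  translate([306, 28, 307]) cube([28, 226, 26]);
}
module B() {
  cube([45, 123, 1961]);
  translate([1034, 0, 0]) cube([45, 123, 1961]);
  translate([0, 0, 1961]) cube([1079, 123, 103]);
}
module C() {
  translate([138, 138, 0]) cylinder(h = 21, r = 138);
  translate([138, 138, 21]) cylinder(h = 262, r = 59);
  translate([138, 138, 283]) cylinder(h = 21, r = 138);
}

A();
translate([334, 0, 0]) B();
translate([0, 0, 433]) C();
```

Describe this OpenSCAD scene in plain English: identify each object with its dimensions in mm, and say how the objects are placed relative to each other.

A is a four-legged stool. The seat is a 334×282×23 mm slab whose top surface is at z = 433 mm; four square legs, each 28×28 mm in cross-section, run from the floor (z = 0) to the underside of the seat, each flush with a corner of the seat. Four stretchers, 28 mm wide and 26 mm tall, connect adjacent legs with their undersides at z = 307 mm, each running between the inner faces of the legs it joins and aligned with the legs' outer faces on the other axis.

B is a rectangular door frame: two vertical jambs of 45×123 mm section, 1961 mm tall, with a clear opening 989 mm wide between their inner faces. A header 103 mm tall and 123 mm deep lies on top of the jambs and spans the full outside width.

C is a spool: two coaxial disc flanges of radius 138 mm and thickness 21 mm, joined by a core cylinder of radius 59 mm and height 262 mm. The lower flange rests on z = 0 and the three cylinders share a vertical axis.

The door frame is against the stool's +x side, with their −y faces flush. The spool is on top of the stool.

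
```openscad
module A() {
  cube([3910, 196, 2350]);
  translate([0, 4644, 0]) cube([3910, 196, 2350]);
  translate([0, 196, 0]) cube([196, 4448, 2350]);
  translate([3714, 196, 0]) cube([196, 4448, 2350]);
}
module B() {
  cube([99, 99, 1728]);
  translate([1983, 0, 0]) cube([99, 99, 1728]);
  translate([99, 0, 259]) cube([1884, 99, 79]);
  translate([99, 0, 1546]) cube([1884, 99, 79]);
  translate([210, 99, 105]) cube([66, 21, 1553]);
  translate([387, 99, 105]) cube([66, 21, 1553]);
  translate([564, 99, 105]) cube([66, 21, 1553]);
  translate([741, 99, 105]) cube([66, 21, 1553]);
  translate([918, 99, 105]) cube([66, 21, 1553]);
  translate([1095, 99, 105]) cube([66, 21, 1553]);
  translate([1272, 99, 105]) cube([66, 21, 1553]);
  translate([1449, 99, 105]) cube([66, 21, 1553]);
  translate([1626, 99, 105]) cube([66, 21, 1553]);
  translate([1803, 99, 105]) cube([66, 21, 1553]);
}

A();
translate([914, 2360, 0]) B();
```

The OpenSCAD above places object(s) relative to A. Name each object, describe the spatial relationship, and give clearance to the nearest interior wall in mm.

Clearances: x = 718, y = 2164; minimum 718 mm.

A is a house frame. B is a fence section. The fence section sits inside the house frame, centred. The clearance to the nearest interior wall is 718 mm.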